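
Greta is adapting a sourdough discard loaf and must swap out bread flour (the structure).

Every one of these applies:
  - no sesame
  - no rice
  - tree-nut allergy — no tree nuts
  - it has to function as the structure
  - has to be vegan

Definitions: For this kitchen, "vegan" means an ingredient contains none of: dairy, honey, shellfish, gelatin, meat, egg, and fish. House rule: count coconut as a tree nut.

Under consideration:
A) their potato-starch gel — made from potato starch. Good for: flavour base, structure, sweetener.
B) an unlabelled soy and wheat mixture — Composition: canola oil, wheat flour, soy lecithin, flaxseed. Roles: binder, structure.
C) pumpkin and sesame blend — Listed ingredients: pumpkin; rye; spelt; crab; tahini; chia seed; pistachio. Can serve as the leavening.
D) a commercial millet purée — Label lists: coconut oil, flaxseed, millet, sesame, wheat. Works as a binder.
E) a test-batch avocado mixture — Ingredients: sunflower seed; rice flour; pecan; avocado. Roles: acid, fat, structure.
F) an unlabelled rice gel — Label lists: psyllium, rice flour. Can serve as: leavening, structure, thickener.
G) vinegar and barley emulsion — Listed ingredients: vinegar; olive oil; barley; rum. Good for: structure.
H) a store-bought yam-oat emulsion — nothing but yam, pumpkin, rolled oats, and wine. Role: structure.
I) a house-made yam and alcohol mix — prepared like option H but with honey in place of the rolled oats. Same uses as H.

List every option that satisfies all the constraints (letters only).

A, B, G, H

A: only potato starch; none excluded — valid
B: every rule checks out — OK
C: not usable as a structure; has crab, so not vegan (and 2 more) — no
D: not usable as a structure; has sesame, so not sesame-free (and 1 more) — reject
E: has pecan, so not tree-nut-free; has rice flour, so not rice-free — out
F: has rice flour, so not rice-free — reject
G: works as a structure, tree-nut-free, no sesame — OK
H: works as a structure, no rice, vegan — valid
I: has honey, so not vegan — no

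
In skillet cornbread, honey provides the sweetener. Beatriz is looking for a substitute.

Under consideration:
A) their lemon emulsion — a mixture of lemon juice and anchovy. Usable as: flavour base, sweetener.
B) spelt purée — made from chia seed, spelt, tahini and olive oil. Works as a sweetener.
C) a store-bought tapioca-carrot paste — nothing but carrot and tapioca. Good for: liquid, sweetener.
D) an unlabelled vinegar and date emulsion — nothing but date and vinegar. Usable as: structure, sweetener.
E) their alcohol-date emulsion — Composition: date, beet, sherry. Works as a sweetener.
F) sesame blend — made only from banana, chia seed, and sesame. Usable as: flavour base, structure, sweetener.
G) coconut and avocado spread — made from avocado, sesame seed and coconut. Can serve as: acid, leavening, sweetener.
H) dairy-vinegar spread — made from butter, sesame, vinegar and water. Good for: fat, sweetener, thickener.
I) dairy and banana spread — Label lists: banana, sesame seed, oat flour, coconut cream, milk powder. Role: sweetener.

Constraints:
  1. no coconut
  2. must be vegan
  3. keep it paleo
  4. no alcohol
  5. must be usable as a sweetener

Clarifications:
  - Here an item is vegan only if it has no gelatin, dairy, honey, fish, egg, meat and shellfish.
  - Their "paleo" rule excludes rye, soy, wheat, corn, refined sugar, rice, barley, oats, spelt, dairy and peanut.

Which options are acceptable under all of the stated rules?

C, D, F

A: has anchovy, so not vegan — out
B: has spelt, so not paleo — no
C: vegan, paleo — keep
D: only vinegar and date; none excluded — valid
E: has sherry, so not alcohol-free — reject
F: paleo, no coconut — keep
G: has coconut, so not coconut-free — no
H: has butter, so not vegan; has butter, so not paleo — reject
I: has milk powder, so not vegan; has milk powder, so not paleo (and 1 more) — reject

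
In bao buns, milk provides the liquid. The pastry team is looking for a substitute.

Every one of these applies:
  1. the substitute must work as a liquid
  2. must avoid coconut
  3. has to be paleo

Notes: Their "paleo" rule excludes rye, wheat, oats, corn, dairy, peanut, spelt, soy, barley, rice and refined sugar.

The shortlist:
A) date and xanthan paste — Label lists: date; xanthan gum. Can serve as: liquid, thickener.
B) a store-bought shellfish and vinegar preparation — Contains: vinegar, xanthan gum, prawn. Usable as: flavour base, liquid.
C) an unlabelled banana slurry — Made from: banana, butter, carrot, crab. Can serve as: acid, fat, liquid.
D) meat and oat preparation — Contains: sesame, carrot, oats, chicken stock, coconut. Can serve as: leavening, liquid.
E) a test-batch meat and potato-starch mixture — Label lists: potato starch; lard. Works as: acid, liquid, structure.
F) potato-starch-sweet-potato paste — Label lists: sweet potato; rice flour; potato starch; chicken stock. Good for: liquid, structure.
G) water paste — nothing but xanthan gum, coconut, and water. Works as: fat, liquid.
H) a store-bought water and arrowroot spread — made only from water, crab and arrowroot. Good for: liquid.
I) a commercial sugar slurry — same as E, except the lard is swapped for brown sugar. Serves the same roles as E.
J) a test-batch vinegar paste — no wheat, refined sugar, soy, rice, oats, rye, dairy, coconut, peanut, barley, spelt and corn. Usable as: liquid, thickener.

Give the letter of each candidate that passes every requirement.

A: nothing on the exclusion list — valid
B: only prawn, vinegar and xanthan gum; none excluded — OK
C: has butter, so not paleo — out
D: has oats, so not paleo; has coconut, so not coconut-free — no
E: every rule checks out — OK
F: has rice flour, so not paleo — no
G: has coconut, so not coconut-free — out
H: works as a liquid, no coconut, paleo — valid
I: has brown sugar, so not paleo — no
J: nothing on the exclusion list — keep

A, B, E, H, J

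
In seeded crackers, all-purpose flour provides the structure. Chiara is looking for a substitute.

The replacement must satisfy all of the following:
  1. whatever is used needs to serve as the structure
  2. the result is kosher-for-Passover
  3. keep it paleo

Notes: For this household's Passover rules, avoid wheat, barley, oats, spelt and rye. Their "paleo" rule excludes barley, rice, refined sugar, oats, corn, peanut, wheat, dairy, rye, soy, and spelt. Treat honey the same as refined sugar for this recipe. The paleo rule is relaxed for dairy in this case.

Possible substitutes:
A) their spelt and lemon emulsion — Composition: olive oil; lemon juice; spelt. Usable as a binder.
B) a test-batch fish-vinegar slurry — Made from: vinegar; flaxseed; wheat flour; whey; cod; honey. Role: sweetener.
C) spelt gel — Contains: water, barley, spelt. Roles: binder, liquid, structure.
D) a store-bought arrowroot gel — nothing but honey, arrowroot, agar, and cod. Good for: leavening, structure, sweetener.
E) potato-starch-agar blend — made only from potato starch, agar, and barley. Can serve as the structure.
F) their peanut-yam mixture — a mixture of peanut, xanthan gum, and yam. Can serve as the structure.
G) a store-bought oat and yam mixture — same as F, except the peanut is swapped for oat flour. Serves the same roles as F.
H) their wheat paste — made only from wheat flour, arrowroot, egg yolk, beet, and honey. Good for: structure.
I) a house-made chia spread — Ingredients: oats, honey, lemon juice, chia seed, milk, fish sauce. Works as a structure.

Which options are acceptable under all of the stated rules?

none

A: not usable as a structure; has spelt, so not kosher-for-Passover (and 1 more) — no
B: not usable as a structure; has wheat flour, so not kosher-for-Passover (and 1 more) — out
C: has barley, so not kosher-for-Passover; has barley, so not paleo — reject
D: has honey, so not paleo — no
E: has barley, so not kosher-for-Passover; has barley, so not paleo — reject
F: has peanut, so not paleo — out
G: has oat flour, so not kosher-for-Passover; has oat flour, so not paleo — reject
H: has wheat flour, so not kosher-for-Passover; has honey, so not paleo — out
I: has oats, so not kosher-for-Passover; has honey, so not paleo — reject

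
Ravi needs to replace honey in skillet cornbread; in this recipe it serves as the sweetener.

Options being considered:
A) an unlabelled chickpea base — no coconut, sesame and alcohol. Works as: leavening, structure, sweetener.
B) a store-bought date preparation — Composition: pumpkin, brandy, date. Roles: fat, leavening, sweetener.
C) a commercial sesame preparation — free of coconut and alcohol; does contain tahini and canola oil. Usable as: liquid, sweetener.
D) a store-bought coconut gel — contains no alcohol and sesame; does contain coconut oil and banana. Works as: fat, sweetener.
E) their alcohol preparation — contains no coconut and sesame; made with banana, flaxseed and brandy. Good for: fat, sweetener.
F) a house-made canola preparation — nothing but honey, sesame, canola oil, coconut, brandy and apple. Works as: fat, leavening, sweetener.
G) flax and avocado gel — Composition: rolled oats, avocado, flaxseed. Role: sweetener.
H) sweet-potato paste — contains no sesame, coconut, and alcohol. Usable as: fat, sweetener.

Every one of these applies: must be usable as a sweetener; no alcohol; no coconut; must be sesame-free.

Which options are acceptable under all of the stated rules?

A: works as a sweetener, no alcohol, no coconut — keep
B: has brandy, so not alcohol-free — reject
C: has tahini, so not sesame-free — no
D: has coconut oil, so not coconut-free — no
E: has brandy, so not alcohol-free — out
F: has brandy, so not alcohol-free; has sesame, so not sesame-free (and 1 more) — no
G: no alcohol, no sesame — keep
H: works as a sweetener, no alcohol, no coconut — valid

A, G, H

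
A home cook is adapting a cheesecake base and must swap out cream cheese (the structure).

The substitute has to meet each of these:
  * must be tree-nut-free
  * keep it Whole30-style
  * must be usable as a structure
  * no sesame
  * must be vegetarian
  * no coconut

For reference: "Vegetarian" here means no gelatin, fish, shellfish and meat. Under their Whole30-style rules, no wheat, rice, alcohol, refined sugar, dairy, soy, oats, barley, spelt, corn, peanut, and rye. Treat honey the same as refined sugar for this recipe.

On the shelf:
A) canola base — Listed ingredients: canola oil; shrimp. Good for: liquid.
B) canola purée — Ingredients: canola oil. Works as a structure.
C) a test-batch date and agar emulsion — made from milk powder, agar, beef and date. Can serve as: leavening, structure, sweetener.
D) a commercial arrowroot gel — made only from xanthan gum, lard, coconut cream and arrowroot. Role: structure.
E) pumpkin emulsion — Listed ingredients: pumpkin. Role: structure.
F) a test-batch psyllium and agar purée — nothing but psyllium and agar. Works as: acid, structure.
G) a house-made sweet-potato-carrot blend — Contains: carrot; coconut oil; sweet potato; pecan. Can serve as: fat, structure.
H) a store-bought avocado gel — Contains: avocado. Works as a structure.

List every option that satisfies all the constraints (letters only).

A: not usable as a structure; has shrimp, so not vegetarian — out
B: only canola oil; none excluded — keep
C: has beef, so not vegetarian; has milk powder, so not Whole30-style — no
D: has lard, so not vegetarian; has coconut cream, so not coconut-free — reject
E: nothing on the exclusion list — valid
F: no tree nuts, Whole30-style — keep
G: has coconut oil, so not coconut-free; has pecan, so not tree-nut-free — reject
H: works as a structure, no tree nuts, vegetarian — OK

B, E, F, H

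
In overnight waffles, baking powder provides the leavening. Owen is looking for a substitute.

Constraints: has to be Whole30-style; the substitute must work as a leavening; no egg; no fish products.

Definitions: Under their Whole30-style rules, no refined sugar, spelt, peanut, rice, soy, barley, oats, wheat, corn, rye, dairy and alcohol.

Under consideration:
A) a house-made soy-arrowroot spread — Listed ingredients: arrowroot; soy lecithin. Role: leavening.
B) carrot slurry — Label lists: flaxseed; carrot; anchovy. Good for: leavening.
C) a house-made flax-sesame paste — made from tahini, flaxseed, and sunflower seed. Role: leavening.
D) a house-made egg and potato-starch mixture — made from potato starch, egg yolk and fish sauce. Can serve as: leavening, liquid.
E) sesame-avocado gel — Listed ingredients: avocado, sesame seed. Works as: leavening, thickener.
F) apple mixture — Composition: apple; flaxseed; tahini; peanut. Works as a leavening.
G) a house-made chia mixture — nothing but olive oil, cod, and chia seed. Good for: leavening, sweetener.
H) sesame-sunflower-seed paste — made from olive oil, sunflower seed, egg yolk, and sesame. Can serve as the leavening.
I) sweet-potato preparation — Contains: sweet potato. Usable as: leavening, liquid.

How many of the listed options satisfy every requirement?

3

A: has soy lecithin, so not Whole30-style — out
B: has anchovy, so not fish-free — reject
C: all constraints satisfied — keep
D: has fish sauce, so not fish-free; has egg yolk, so not egg-free — out
E: every rule checks out — valid
F: has peanut, so not Whole30-style — out
G: has cod, so not fish-free — no
H: has egg yolk, so not egg-free — no
I: all constraints satisfied — valid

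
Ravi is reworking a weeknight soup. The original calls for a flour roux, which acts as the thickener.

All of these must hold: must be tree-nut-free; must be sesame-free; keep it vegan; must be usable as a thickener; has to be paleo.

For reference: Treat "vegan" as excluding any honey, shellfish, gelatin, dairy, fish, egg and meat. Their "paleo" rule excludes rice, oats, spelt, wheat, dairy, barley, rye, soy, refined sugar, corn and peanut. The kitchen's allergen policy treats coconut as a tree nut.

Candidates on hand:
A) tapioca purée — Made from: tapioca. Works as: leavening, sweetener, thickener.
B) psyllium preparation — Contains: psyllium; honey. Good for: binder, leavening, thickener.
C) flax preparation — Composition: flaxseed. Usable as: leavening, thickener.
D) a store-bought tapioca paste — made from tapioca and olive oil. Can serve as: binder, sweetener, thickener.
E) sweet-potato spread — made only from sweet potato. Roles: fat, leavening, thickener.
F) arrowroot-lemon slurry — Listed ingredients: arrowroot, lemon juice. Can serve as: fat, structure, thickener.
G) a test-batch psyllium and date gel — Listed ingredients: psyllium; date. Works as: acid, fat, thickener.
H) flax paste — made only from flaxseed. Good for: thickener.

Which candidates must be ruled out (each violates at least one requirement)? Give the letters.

A: only tapioca; none excluded — keep
B: has honey, so not vegan — no
C: nothing on the exclusion list — OK
D: paleo, vegan — OK
E: works as a thickener, tree-nut-free, paleo — valid
F: all constraints satisfied — OK
G: only date and psyllium; none excluded — keep
H: only flaxseed; none excluded — keep

B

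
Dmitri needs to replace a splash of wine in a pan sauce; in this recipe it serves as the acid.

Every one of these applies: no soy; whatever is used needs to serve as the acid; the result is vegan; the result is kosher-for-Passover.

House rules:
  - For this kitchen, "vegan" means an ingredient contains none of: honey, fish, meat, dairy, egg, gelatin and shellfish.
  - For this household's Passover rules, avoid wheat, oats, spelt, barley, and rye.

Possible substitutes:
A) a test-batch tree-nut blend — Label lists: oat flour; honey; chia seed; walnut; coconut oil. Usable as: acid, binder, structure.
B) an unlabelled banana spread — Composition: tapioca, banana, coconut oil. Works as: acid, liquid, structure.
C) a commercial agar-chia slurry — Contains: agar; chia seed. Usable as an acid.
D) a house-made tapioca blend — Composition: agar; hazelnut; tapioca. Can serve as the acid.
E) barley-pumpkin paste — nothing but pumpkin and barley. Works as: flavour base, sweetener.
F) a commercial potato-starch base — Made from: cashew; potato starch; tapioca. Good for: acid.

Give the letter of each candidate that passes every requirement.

A: has honey, so not vegan; has oat flour, so not kosher-for-Passover — no
B: only coconut oil, tapioca and banana; none excluded — valid
C: only agar and chia seed; none excluded — valid
D: only hazelnut, agar and tapioca; none excluded — keep
E: not usable as an acid; has barley, so not kosher-for-Passover — reject
F: works as an acid, kosher-for-Passover, no soy — OK

B, C, D, F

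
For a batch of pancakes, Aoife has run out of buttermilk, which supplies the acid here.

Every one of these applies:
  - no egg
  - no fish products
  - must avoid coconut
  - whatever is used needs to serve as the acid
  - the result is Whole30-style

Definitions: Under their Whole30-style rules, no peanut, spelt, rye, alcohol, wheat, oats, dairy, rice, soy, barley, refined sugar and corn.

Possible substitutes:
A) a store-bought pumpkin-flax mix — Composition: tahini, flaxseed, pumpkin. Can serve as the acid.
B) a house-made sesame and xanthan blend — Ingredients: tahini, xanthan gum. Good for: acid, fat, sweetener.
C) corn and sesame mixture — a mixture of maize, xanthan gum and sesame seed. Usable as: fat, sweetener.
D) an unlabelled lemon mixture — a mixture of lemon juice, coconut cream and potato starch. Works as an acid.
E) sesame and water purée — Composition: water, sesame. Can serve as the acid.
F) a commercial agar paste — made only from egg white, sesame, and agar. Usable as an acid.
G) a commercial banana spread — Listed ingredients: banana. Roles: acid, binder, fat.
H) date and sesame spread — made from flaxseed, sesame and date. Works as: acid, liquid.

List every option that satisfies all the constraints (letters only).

A, B, E, G, H

A: only tahini, pumpkin, and flaxseed; none excluded — valid
B: only tahini and xanthan gum; none excluded — keep
C: not usable as an acid; has maize, so not Whole30-style — out
D: has coconut cream, so not coconut-free — no
E: Whole30-style, no egg — OK
F: has egg white, so not egg-free — no
G: nothing on the exclusion list — valid
H: every rule checks out — keep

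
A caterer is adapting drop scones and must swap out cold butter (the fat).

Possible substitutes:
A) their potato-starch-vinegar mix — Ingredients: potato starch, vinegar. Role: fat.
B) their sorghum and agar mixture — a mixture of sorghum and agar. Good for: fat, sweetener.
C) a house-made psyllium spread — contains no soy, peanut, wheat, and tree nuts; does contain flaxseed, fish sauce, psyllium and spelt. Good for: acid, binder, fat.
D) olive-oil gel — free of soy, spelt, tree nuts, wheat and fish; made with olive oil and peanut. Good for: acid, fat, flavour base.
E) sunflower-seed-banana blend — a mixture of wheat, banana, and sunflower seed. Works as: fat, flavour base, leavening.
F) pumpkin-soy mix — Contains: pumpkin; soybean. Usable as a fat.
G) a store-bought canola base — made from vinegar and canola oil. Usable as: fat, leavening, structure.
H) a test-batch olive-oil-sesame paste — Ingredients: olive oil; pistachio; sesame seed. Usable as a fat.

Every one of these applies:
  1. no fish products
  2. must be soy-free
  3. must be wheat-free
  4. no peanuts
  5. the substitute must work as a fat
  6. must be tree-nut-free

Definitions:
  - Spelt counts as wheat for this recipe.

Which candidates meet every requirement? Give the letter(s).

A: works as a fat, no tree nuts, no fish — OK
B: works as a fat, no peanut, no tree nuts — valid
C: has fish sauce, so not fish-free; has spelt, so not wheat-free — reject
D: has peanut, so not peanut-free — out
E: has wheat, so not wheat-free — reject
F: has soybean, so not soy-free — out
G: only canola oil and vinegar; none excluded — valid
H: has pistachio, so not tree-nut-free — out

A, B, G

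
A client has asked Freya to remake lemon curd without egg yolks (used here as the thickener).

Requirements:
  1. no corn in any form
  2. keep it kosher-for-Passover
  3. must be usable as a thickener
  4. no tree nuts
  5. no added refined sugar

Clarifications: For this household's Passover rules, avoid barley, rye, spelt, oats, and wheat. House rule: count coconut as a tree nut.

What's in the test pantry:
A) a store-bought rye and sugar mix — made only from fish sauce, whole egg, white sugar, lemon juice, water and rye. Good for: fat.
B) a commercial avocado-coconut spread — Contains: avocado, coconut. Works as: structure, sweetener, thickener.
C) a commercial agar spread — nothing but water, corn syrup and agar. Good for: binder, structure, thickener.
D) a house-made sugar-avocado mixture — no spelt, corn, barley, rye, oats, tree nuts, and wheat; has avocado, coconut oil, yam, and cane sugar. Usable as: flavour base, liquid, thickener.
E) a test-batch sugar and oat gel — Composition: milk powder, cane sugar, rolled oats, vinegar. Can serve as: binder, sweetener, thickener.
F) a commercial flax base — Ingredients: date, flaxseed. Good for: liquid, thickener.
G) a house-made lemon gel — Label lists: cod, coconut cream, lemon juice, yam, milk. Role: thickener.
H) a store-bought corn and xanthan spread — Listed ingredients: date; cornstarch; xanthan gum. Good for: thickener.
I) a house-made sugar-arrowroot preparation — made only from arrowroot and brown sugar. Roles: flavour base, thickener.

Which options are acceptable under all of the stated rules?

F

A: not usable as a thickener; has rye, so not kosher-for-Passover (and 1 more) — reject
B: has coconut, so not tree-nut-free — reject
C: has corn syrup, so not corn-free — no
D: has coconut oil, so not tree-nut-free; has cane sugar, so not no-added-sugar — reject
E: has rolled oats, so not kosher-for-Passover; has cane sugar, so not no-added-sugar — out
F: nothing on the exclusion list — OK
G: has coconut cream, so not tree-nut-free — reject
H: has cornstarch, so not corn-free — no
I: has brown sugar, so not no-added-sugar — out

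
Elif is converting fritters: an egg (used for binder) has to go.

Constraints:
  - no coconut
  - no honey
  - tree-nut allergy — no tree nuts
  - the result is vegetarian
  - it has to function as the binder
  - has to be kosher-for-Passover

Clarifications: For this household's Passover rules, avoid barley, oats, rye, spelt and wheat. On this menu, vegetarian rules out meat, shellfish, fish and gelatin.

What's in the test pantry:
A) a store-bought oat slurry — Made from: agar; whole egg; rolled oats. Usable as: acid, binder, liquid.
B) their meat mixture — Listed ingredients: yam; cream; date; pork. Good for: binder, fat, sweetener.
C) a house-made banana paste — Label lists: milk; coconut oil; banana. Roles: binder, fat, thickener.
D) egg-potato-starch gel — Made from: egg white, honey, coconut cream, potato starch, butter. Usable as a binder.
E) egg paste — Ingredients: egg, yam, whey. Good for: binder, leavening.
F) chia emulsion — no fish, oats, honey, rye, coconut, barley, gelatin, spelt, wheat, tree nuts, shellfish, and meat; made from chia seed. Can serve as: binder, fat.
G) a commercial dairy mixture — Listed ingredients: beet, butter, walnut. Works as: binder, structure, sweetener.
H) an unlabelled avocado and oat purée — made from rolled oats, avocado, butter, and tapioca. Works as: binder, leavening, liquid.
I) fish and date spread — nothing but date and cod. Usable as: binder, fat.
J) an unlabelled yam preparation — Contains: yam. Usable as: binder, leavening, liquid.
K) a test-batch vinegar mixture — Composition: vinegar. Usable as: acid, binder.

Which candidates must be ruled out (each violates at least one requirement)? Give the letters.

A, B, C, D, G, H, I

A: has rolled oats, so not kosher-for-Passover — reject
B: has pork, so not vegetarian — reject
C: has coconut oil, so not coconut-free — no
D: has coconut cream, so not coconut-free; has honey, so not honey-free — no
E: nothing on the exclusion list — valid
F: nothing on the exclusion list — keep
G: has walnut, so not tree-nut-free — no
H: has rolled oats, so not kosher-for-Passover — out
I: has cod, so not vegetarian — out
J: nothing on the exclusion list — keep
K: all constraints satisfied — valid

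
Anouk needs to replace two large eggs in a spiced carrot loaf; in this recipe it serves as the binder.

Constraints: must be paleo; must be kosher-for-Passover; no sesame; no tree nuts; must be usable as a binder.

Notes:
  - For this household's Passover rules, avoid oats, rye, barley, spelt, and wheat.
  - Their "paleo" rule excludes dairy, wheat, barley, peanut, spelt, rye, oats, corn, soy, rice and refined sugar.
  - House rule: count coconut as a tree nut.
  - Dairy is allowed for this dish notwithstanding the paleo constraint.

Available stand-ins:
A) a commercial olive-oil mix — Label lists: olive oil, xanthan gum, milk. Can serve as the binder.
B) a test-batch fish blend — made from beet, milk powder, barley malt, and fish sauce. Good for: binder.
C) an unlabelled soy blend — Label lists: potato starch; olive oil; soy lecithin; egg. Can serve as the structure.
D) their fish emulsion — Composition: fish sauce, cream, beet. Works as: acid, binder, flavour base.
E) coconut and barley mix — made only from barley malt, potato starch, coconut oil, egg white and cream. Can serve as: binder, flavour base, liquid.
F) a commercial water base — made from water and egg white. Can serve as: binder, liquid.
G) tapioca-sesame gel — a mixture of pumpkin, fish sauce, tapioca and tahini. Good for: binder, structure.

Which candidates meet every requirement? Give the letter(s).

A: dairy is permitted under the paleo carve-out; nothing else excluded — keep
B: has barley malt, so not kosher-for-Passover; has barley malt, so not paleo — reject
C: not usable as a binder; has soy lecithin, so not paleo — out
D: dairy is permitted under the paleo carve-out; nothing else excluded — keep
E: has barley malt, so not kosher-for-Passover; has barley malt, so not paleo (and 1 more) — reject
F: no sesame, tree-nut-free — keep
G: has tahini, so not sesame-free — out

A, D, F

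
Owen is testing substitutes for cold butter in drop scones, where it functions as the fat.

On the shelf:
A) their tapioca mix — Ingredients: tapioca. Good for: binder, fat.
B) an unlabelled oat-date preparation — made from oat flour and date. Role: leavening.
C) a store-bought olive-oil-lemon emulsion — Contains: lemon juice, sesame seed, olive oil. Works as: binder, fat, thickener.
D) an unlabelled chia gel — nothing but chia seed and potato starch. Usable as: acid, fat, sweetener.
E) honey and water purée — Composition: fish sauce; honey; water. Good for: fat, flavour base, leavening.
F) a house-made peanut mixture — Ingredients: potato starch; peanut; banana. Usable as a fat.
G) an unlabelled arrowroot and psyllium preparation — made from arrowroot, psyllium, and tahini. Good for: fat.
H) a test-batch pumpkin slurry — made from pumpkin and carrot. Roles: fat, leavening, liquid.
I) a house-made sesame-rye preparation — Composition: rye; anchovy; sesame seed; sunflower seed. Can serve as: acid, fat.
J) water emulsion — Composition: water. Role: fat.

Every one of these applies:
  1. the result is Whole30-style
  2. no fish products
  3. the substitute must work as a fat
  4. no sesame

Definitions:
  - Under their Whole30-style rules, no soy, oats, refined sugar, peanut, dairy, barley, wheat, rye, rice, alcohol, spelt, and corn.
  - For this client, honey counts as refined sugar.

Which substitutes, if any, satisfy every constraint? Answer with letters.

A: works as a fat, Whole30-style, no sesame — valid
B: not usable as a fat; has oat flour, so not Whole30-style — no
C: has sesame seed, so not sesame-free — no
D: all constraints satisfied — OK
E: has honey, so not Whole30-style; has fish sauce, so not fish-free — out
F: has peanut, so not Whole30-style — reject
G: has tahini, so not sesame-free — reject
H: every rule checks out — keep
I: has rye, so not Whole30-style; has sesame seed, so not sesame-free (and 1 more) — out
J: only water; none excluded — valid

A, D, H, J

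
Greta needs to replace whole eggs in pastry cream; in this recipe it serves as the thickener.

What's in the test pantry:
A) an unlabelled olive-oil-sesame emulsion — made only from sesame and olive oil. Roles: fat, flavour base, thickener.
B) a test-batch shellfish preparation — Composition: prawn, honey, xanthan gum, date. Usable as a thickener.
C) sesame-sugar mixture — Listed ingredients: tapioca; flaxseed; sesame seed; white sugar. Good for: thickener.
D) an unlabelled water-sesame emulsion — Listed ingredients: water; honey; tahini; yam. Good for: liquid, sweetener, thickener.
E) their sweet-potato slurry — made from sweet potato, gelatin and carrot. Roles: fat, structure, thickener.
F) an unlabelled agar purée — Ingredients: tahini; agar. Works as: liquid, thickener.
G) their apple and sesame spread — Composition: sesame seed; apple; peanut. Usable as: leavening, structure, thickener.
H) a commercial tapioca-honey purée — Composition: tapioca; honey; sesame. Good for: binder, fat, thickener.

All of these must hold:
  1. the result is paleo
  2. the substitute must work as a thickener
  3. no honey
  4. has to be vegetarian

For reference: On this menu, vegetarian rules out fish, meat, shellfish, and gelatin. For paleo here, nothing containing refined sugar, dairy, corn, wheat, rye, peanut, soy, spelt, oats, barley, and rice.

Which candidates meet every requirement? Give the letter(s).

A: works as a thickener, no honey, paleo — keep
B: has prawn, so not vegetarian; has honey, so not honey-free — out
C: has white sugar, so not paleo — reject
D: has honey, so not honey-free — out
E: has gelatin, so not vegetarian — reject
F: all constraints satisfied — keep
G: has peanut, so not paleo — out
H: has honey, so not honey-free — reject

A, F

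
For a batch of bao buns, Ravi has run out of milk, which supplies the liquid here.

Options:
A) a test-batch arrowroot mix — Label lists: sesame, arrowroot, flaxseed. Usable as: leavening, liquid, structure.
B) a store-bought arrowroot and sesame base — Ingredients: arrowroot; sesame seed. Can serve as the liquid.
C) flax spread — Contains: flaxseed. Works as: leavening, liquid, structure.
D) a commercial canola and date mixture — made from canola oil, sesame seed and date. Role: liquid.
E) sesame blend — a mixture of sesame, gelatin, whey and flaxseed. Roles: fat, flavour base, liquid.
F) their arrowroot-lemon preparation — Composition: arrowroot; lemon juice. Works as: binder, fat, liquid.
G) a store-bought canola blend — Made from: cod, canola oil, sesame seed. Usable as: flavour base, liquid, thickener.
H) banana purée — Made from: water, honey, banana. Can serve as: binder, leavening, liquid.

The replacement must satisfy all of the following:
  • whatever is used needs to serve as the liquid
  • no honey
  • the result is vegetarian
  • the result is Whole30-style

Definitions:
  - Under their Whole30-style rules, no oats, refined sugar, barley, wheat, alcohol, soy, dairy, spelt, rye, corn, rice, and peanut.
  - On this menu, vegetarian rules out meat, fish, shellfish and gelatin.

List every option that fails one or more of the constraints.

E, G, H

A: no honey, Whole30-style — OK
B: only sesame seed and arrowroot; none excluded — OK
C: only flaxseed; none excluded — OK
D: only sesame seed, canola oil and date; none excluded — OK
E: has whey, so not Whole30-style; has gelatin, so not vegetarian — out
F: vegetarian, no honey — keep
G: has cod, so not vegetarian — reject
H: has honey, so not honey-free — reject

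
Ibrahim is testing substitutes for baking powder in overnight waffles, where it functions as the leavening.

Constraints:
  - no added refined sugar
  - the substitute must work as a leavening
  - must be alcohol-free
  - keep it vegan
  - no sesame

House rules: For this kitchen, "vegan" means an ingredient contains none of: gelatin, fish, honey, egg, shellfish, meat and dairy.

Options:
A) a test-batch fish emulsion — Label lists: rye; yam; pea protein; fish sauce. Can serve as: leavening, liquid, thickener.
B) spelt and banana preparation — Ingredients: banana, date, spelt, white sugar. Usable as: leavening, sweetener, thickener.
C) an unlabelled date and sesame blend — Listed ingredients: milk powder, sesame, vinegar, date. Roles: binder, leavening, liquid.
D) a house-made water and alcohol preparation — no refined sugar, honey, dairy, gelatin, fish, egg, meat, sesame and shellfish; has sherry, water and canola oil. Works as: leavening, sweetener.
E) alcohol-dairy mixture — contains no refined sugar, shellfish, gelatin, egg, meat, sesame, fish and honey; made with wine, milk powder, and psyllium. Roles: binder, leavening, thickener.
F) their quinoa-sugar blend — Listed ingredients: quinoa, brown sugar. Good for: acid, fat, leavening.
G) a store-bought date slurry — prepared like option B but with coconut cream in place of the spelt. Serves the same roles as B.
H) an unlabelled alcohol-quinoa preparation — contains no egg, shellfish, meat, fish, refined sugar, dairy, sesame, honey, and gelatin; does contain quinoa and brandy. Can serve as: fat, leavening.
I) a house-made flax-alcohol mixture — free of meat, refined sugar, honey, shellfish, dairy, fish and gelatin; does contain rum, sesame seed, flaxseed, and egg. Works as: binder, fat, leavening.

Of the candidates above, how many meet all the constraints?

A: has fish sauce, so not vegan — no
B: has white sugar, so not no-added-sugar — out
C: has milk powder, so not vegan; has sesame, so not sesame-free — out
D: has sherry, so not alcohol-free — no
E: has milk powder, so not vegan; has wine, so not alcohol-free — reject
F: has brown sugar, so not no-added-sugar — reject
G: has white sugar, so not no-added-sugar — no
H: has brandy, so not alcohol-free — reject
I: has egg, so not vegan; has sesame seed, so not sesame-free (and 1 more) — reject

0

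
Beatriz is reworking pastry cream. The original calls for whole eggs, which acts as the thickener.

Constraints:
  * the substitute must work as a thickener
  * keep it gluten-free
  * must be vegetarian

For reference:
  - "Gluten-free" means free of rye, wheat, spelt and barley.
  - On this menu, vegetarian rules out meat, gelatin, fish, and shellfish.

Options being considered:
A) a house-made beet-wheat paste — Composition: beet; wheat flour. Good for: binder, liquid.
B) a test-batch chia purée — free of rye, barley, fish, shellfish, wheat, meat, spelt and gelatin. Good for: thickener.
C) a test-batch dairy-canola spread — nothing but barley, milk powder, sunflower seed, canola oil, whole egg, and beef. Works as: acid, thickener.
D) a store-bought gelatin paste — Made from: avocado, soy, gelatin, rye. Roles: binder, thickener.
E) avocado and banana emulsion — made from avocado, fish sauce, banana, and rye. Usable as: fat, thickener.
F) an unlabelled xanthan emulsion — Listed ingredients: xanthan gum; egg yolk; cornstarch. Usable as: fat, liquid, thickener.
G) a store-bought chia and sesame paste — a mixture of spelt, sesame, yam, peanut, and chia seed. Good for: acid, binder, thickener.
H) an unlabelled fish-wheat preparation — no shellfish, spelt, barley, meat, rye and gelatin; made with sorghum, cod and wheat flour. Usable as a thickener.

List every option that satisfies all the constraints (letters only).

A: not usable as a thickener; has wheat flour, so not gluten-free — no
B: vegetarian, gluten-free — OK
C: has barley, so not gluten-free; has beef, so not vegetarian — reject
D: has rye, so not gluten-free; has gelatin, so not vegetarian — reject
E: has rye, so not gluten-free; has fish sauce, so not vegetarian — out
F: nothing on the exclusion list — OK
G: has spelt, so not gluten-free — out
H: has wheat flour, so not gluten-free; has cod, so not vegetarian — out

B, F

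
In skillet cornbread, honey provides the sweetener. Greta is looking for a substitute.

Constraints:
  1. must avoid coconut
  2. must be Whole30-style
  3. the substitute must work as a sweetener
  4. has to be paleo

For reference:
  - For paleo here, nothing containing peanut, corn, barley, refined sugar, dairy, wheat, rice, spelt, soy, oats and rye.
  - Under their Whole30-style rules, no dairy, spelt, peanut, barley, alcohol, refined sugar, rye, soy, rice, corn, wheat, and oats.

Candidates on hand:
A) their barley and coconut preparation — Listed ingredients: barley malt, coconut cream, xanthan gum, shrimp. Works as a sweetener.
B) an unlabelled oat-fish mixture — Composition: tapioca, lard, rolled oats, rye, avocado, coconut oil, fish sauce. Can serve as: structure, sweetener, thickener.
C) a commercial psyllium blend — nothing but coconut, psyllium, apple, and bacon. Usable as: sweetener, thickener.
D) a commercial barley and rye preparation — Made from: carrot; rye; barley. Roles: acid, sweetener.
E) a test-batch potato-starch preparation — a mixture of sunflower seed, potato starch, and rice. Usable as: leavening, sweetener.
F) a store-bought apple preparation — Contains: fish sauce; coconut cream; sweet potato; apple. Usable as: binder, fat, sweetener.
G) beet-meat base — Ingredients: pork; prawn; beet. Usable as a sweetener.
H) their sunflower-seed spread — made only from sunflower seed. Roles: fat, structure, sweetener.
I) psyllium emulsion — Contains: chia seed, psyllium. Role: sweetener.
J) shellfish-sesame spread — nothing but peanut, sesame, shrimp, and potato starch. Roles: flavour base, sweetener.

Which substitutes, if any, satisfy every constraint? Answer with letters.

A: has barley malt, so not paleo; has barley malt, so not Whole30-style (and 1 more) — reject
B: has rolled oats, so not paleo; has rolled oats, so not Whole30-style (and 1 more) — out
C: has coconut, so not coconut-free — reject
D: has barley, so not paleo; has barley, so not Whole30-style — out
E: has rice, so not paleo; has rice, so not Whole30-style — out
F: has coconut cream, so not coconut-free — no
G: every rule checks out — OK
H: nothing on the exclusion list — keep
I: no coconut, paleo — valid
J: has peanut, so not paleo; has peanut, so not Whole30-style — reject

G, H, I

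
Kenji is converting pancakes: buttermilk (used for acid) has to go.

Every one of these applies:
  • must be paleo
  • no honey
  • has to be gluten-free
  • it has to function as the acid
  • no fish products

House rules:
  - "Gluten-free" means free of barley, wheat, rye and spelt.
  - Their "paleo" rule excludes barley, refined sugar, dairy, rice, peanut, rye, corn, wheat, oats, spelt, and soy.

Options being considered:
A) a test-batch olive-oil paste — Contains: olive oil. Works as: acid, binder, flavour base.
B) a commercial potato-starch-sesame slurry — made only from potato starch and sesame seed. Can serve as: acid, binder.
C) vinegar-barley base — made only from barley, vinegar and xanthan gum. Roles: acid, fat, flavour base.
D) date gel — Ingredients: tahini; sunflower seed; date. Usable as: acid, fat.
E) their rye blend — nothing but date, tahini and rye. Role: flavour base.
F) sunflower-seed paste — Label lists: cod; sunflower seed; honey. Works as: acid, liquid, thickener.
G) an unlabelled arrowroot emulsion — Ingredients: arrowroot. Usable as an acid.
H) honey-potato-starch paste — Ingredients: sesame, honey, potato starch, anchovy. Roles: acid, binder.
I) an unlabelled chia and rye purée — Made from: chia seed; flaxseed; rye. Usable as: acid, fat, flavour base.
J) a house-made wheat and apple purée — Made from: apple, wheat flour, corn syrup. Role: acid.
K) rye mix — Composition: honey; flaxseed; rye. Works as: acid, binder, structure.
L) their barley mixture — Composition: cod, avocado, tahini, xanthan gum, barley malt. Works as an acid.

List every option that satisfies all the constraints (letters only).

A, B, D, G

A: only olive oil; none excluded — OK
B: nothing on the exclusion list — OK
C: has barley, so not gluten-free; has barley, so not paleo — out
D: only tahini, sunflower seed and date; none excluded — keep
E: not usable as an acid; has rye, so not gluten-free (and 1 more) — no
F: has honey, so not honey-free; has cod, so not fish-free — reject
G: only arrowroot; none excluded — keep
H: has honey, so not honey-free; has anchovy, so not fish-free — no
I: has rye, so not gluten-free; has rye, so not paleo — reject
J: has wheat flour, so not gluten-free; has corn syrup, so not paleo — reject
K: has rye, so not gluten-free; has rye, so not paleo (and 1 more) — reject
L: has barley malt, so not gluten-free; has barley malt, so not paleo (and 1 more) — no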